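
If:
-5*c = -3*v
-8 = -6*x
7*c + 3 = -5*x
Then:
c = -29/21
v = -145/63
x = 4/3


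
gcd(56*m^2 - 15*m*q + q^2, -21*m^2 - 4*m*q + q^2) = -7*m + q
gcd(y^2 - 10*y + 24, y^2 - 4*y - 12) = y - 6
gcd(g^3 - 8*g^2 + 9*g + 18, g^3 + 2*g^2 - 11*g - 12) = g^2 - 2*g - 3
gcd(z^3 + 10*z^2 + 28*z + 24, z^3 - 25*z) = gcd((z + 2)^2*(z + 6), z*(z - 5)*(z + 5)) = 1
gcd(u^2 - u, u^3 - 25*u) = u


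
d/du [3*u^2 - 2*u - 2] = 6*u - 2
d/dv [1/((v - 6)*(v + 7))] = (-2*v - 1)/(v^4 + 2*v^3 - 83*v^2 - 84*v + 1764)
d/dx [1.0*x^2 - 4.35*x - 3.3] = 2.0*x - 4.35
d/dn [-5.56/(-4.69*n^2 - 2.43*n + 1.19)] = (-52.1528*n - 13.5108)/(4.69*n^2 + 2.43*n - 1.19)^2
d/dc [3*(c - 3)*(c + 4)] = 6*c + 3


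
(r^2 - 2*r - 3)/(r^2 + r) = (r - 3)/r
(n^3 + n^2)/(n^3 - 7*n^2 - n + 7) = n^2/(n^2 - 8*n + 7)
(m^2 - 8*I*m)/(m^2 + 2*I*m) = (m - 8*I)/(m + 2*I)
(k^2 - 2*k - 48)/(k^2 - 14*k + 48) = (k + 6)/(k - 6)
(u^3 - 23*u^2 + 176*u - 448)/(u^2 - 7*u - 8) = (u^2 - 15*u + 56)/(u + 1)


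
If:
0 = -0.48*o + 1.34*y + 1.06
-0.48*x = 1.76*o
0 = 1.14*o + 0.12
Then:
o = -0.11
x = 0.39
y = -0.83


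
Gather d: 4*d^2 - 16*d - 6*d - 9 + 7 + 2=4*d^2 - 22*d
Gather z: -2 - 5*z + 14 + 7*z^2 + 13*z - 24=7*z^2 + 8*z - 12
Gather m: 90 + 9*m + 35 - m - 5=8*m + 120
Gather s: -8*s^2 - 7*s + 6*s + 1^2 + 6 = -8*s^2 - s + 7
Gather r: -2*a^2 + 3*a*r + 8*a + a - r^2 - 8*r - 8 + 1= -2*a^2 + 9*a - r^2 + r*(3*a - 8) - 7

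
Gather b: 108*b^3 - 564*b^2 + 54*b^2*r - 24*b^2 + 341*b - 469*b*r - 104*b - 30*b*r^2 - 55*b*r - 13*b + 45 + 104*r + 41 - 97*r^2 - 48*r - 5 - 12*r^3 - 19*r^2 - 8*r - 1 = 108*b^3 + b^2*(54*r - 588) + b*(-30*r^2 - 524*r + 224) - 12*r^3 - 116*r^2 + 48*r + 80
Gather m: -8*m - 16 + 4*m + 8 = -4*m - 8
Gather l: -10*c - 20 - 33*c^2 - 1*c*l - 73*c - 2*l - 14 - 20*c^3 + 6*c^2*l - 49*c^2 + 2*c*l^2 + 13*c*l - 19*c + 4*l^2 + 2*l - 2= -20*c^3 - 82*c^2 - 102*c + l^2*(2*c + 4) + l*(6*c^2 + 12*c) - 36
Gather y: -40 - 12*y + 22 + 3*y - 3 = -9*y - 21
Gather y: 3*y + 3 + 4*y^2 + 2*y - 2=4*y^2 + 5*y + 1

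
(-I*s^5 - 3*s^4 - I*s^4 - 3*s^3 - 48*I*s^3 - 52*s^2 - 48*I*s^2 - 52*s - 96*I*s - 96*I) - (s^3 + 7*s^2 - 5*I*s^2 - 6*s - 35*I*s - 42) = -I*s^5 - 3*s^4 - I*s^4 - 4*s^3 - 48*I*s^3 - 59*s^2 - 43*I*s^2 - 46*s - 61*I*s + 42 - 96*I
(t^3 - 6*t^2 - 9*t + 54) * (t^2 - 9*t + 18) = t^5 - 15*t^4 + 63*t^3 + 27*t^2 - 648*t + 972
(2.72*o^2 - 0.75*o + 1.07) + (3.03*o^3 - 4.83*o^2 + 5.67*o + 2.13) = 3.03*o^3 - 2.11*o^2 + 4.92*o + 3.2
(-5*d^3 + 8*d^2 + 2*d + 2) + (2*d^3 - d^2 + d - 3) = -3*d^3 + 7*d^2 + 3*d - 1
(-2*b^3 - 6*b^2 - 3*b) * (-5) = 10*b^3 + 30*b^2 + 15*b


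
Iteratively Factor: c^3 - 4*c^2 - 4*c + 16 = (c - 2)*(c^2 - 2*c - 8) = (c - 4)*(c - 2)*(c + 2)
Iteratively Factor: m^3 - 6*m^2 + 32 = (m - 4)*(m^2 - 2*m - 8) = (m - 4)*(m + 2)*(m - 4)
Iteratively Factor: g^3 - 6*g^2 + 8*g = (g - 4)*(g^2 - 2*g) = g*(g - 4)*(g - 2)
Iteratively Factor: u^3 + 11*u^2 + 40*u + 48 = (u + 3)*(u^2 + 8*u + 16) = (u + 3)*(u + 4)*(u + 4)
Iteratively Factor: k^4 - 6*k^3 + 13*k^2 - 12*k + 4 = (k - 1)*(k^3 - 5*k^2 + 8*k - 4) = (k - 2)*(k - 1)*(k^2 - 3*k + 2) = (k - 2)^2*(k - 1)*(k - 1)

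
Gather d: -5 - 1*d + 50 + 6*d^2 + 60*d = 6*d^2 + 59*d + 45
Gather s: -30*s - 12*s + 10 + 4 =14 - 42*s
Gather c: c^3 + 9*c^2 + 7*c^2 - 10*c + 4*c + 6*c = c^3 + 16*c^2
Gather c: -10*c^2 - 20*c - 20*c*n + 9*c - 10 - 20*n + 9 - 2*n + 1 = -10*c^2 + c*(-20*n - 11) - 22*n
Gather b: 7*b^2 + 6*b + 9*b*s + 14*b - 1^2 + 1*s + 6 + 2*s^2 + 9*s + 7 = 7*b^2 + b*(9*s + 20) + 2*s^2 + 10*s + 12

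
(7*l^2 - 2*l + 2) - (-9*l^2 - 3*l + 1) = 16*l^2 + l + 1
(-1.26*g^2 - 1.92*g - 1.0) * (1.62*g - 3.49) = -2.0412*g^3 + 1.287*g^2 + 5.0808*g + 3.49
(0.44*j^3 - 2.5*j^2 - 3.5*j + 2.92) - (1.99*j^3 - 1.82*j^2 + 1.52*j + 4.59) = -1.55*j^3 - 0.68*j^2 - 5.02*j - 1.67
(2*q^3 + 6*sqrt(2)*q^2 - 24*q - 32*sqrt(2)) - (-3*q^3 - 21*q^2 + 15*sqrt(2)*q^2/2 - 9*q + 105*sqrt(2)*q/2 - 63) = 5*q^3 - 3*sqrt(2)*q^2/2 + 21*q^2 - 105*sqrt(2)*q/2 - 15*q - 32*sqrt(2) + 63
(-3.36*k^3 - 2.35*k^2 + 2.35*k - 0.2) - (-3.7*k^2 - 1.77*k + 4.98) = -3.36*k^3 + 1.35*k^2 + 4.12*k - 5.18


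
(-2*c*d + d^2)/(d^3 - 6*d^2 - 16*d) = (2*c - d)/(-d^2 + 6*d + 16)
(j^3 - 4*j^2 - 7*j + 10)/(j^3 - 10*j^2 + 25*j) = (j^2 + j - 2)/(j*(j - 5))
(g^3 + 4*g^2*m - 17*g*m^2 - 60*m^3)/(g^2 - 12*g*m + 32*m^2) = (g^2 + 8*g*m + 15*m^2)/(g - 8*m)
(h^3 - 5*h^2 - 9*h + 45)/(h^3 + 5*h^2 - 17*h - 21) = (h^2 - 2*h - 15)/(h^2 + 8*h + 7)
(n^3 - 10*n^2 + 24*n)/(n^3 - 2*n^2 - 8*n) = (n - 6)/(n + 2)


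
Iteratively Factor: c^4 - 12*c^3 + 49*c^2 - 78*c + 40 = (c - 4)*(c^3 - 8*c^2 + 17*c - 10) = (c - 5)*(c - 4)*(c^2 - 3*c + 2) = (c - 5)*(c - 4)*(c - 1)*(c - 2)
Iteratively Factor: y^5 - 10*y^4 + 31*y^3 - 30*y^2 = (y)*(y^4 - 10*y^3 + 31*y^2 - 30*y) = y*(y - 5)*(y^3 - 5*y^2 + 6*y) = y*(y - 5)*(y - 2)*(y^2 - 3*y) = y^2*(y - 5)*(y - 2)*(y - 3)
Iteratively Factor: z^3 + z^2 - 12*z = (z)*(z^2 + z - 12) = z*(z - 3)*(z + 4)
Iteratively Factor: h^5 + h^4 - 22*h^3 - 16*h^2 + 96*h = (h - 2)*(h^4 + 3*h^3 - 16*h^2 - 48*h) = (h - 2)*(h + 3)*(h^3 - 16*h) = (h - 4)*(h - 2)*(h + 3)*(h^2 + 4*h) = (h - 4)*(h - 2)*(h + 3)*(h + 4)*(h)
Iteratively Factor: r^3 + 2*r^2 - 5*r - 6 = (r - 2)*(r^2 + 4*r + 3) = (r - 2)*(r + 3)*(r + 1)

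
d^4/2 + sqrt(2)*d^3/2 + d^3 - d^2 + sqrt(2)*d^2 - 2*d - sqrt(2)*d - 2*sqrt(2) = (d/2 + sqrt(2)/2)*(d + 2)*(d - sqrt(2))*(d + sqrt(2))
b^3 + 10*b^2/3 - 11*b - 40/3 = (b - 8/3)*(b + 1)*(b + 5)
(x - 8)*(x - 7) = x^2 - 15*x + 56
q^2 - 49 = (q - 7)*(q + 7)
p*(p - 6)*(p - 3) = p^3 - 9*p^2 + 18*p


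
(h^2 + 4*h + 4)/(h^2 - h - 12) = (h^2 + 4*h + 4)/(h^2 - h - 12)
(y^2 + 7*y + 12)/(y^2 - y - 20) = (y + 3)/(y - 5)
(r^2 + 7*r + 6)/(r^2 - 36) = (r + 1)/(r - 6)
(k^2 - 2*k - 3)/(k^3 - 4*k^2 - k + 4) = (k - 3)/(k^2 - 5*k + 4)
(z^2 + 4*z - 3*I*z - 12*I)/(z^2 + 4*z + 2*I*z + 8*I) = (z - 3*I)/(z + 2*I)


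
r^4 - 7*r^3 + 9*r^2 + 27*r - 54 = (r - 3)^3*(r + 2)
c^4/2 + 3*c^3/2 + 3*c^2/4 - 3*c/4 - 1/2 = (c/2 + 1)*(c + 1)*(c - sqrt(2)/2)*(c + sqrt(2)/2)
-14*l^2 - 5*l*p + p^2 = (-7*l + p)*(2*l + p)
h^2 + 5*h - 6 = (h - 1)*(h + 6)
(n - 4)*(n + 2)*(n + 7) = n^3 + 5*n^2 - 22*n - 56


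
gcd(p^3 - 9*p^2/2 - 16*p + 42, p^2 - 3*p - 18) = p - 6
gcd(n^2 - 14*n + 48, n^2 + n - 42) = n - 6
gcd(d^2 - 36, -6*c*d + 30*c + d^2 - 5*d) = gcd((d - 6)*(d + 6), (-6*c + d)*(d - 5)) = 1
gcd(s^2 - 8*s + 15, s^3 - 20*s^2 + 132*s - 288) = 1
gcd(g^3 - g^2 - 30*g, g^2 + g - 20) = g + 5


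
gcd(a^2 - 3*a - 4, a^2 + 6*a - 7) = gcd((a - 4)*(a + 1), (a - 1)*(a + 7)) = 1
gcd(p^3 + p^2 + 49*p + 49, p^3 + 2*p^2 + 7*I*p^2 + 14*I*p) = p + 7*I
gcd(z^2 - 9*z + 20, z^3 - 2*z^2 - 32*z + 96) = z - 4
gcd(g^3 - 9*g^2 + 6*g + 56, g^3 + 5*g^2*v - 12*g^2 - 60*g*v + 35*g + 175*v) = g - 7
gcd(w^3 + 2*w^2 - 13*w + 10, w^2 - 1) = w - 1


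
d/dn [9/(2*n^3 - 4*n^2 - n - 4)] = 9*(-6*n^2 + 8*n + 1)/(-2*n^3 + 4*n^2 + n + 4)^2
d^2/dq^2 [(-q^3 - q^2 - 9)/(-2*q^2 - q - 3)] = 2*(-7*q^3 + 99*q^2 + 81*q - 36)/(8*q^6 + 12*q^5 + 42*q^4 + 37*q^3 + 63*q^2 + 27*q + 27)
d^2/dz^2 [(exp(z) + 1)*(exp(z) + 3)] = 4*(exp(z) + 1)*exp(z)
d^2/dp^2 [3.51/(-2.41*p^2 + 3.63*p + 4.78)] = (-40.772862*p^2 + 61.413066*p + 3.51*(4.82*p - 3.63)*(9.64*p - 7.26) + 80.868996)/(-2.41*p^2 + 3.63*p + 4.78)^3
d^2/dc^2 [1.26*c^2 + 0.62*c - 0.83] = 2.52000000000000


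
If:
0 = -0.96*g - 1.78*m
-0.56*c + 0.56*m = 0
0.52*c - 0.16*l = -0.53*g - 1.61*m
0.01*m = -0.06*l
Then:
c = 0.00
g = 0.00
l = 0.00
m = 0.00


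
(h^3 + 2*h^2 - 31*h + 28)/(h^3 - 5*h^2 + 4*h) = (h + 7)/h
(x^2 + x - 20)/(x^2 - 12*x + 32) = (x + 5)/(x - 8)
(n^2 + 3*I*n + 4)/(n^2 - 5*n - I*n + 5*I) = (n + 4*I)/(n - 5)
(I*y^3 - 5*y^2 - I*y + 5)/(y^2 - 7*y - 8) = (I*y^2 - y*(5 + I) + 5)/(y - 8)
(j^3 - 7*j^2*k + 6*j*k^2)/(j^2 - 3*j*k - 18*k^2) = j*(j - k)/(j + 3*k)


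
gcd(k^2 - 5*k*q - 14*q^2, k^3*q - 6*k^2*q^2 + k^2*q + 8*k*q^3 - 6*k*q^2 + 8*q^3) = 1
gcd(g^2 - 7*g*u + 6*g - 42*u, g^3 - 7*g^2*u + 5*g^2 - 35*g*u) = -g + 7*u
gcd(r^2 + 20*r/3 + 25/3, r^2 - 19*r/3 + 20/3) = 1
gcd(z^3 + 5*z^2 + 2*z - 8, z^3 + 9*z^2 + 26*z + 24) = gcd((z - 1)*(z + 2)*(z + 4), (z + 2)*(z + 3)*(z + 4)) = z^2 + 6*z + 8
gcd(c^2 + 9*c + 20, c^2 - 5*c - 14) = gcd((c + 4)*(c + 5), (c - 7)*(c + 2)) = 1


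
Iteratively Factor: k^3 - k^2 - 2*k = (k + 1)*(k^2 - 2*k) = (k - 2)*(k + 1)*(k)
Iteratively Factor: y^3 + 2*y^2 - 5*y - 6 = (y + 1)*(y^2 + y - 6) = (y - 2)*(y + 1)*(y + 3)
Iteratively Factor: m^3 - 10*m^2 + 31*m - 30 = (m - 2)*(m^2 - 8*m + 15) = (m - 3)*(m - 2)*(m - 5)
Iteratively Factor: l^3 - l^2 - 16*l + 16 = (l + 4)*(l^2 - 5*l + 4) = (l - 4)*(l + 4)*(l - 1)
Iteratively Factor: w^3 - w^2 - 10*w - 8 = (w + 1)*(w^2 - 2*w - 8) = (w + 1)*(w + 2)*(w - 4)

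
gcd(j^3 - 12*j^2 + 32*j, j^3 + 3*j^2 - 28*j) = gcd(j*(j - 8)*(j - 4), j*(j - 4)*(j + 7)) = j^2 - 4*j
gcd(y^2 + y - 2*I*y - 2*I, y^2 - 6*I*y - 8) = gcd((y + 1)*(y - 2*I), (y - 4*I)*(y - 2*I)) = y - 2*I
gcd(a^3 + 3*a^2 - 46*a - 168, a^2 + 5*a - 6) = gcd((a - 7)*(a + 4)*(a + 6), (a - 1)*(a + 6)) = a + 6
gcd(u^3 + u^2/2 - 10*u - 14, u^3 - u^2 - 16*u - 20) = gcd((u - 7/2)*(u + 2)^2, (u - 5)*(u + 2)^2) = u^2 + 4*u + 4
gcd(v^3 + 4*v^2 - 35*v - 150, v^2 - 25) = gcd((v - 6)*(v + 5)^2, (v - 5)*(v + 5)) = v + 5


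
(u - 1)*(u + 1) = u^2 - 1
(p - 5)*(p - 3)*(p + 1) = p^3 - 7*p^2 + 7*p + 15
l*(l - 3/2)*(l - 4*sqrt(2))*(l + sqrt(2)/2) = l^4 - 7*sqrt(2)*l^3/2 - 3*l^3/2 - 4*l^2 + 21*sqrt(2)*l^2/4 + 6*l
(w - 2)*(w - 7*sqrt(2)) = w^2 - 7*sqrt(2)*w - 2*w + 14*sqrt(2)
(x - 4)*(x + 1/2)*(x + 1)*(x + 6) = x^4 + 7*x^3/2 - 41*x^2/2 - 35*x - 12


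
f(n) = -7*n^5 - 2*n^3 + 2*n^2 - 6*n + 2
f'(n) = -35*n^4 - 6*n^2 + 4*n - 6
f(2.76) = -1162.47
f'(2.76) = -2071.64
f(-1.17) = 30.31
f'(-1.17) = -84.48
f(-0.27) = 3.82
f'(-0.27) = -7.70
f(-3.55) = 4084.73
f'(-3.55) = -5654.62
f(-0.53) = 6.33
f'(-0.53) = -12.57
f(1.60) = -84.07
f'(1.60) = -244.34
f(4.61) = -14753.90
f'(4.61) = -15922.88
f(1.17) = -20.83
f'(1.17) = -75.12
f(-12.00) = 1745642.00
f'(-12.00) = -726678.00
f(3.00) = -1753.00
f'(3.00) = -2883.00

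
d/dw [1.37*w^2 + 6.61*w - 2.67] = 2.74*w + 6.61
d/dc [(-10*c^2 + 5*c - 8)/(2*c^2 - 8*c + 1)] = (70*c^2 + 12*c - 59)/(4*c^4 - 32*c^3 + 68*c^2 - 16*c + 1)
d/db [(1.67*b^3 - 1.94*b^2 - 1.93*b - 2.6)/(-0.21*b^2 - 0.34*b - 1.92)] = (-0.3507*b^4 - 1.1356*b^3 - 9.3649*b^2 + 6.3576*b + 2.8216)/(0.0441*b^4 + 0.1428*b^3 + 0.922*b^2 + 1.3056*b + 3.6864)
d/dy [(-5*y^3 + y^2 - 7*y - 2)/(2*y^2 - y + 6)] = (-10*y^4 + 10*y^3 - 77*y^2 + 20*y - 44)/(4*y^4 - 4*y^3 + 25*y^2 - 12*y + 36)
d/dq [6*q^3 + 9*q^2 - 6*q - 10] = 18*q^2 + 18*q - 6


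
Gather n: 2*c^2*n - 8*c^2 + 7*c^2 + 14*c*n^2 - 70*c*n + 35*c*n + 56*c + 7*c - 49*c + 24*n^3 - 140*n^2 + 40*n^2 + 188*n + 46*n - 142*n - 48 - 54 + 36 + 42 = -c^2 + 14*c + 24*n^3 + n^2*(14*c - 100) + n*(2*c^2 - 35*c + 92) - 24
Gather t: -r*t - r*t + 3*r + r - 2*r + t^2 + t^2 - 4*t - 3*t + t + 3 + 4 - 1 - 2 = 2*r + 2*t^2 + t*(-2*r - 6) + 4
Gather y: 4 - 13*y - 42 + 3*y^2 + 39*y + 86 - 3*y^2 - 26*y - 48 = 0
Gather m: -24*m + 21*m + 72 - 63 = 9 - 3*m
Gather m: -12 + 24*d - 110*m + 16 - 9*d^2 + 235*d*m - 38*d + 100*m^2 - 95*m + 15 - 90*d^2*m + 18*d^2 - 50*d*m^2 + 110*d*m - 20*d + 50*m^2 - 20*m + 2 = 9*d^2 - 34*d + m^2*(150 - 50*d) + m*(-90*d^2 + 345*d - 225) + 21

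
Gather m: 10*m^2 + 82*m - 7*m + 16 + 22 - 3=10*m^2 + 75*m + 35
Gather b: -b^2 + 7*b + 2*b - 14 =-b^2 + 9*b - 14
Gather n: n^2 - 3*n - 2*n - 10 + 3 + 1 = n^2 - 5*n - 6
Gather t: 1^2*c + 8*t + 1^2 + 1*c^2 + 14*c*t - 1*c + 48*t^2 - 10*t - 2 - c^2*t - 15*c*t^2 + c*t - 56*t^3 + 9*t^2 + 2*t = c^2 - 56*t^3 + t^2*(57 - 15*c) + t*(-c^2 + 15*c) - 1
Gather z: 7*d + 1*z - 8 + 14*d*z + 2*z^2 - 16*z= 7*d + 2*z^2 + z*(14*d - 15) - 8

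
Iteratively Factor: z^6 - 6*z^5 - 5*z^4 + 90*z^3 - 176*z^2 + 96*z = (z - 3)*(z^5 - 3*z^4 - 14*z^3 + 48*z^2 - 32*z) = (z - 3)*(z - 2)*(z^4 - z^3 - 16*z^2 + 16*z) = (z - 3)*(z - 2)*(z - 1)*(z^3 - 16*z) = z*(z - 3)*(z - 2)*(z - 1)*(z^2 - 16) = z*(z - 3)*(z - 2)*(z - 1)*(z + 4)*(z - 4)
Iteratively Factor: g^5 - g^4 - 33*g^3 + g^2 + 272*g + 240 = (g - 5)*(g^4 + 4*g^3 - 13*g^2 - 64*g - 48) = (g - 5)*(g + 1)*(g^3 + 3*g^2 - 16*g - 48) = (g - 5)*(g + 1)*(g + 3)*(g^2 - 16) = (g - 5)*(g + 1)*(g + 3)*(g + 4)*(g - 4)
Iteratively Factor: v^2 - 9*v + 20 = (v - 4)*(v - 5)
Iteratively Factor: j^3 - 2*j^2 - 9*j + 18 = (j - 2)*(j^2 - 9) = (j - 3)*(j - 2)*(j + 3)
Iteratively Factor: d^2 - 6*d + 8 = (d - 4)*(d - 2)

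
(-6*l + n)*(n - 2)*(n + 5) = -6*l*n^2 - 18*l*n + 60*l + n^3 + 3*n^2 - 10*n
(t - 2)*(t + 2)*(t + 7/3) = t^3 + 7*t^2/3 - 4*t - 28/3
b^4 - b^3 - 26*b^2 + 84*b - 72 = (b - 3)*(b - 2)^2*(b + 6)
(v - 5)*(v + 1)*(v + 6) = v^3 + 2*v^2 - 29*v - 30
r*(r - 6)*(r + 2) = r^3 - 4*r^2 - 12*r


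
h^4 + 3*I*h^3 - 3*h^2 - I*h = h*(h + I)^3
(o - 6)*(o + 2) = o^2 - 4*o - 12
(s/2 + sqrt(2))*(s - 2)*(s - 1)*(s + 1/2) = s^4/2 - 5*s^3/4 + sqrt(2)*s^3 - 5*sqrt(2)*s^2/2 + s^2/4 + s/2 + sqrt(2)*s/2 + sqrt(2)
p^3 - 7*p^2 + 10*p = p*(p - 5)*(p - 2)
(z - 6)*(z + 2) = z^2 - 4*z - 12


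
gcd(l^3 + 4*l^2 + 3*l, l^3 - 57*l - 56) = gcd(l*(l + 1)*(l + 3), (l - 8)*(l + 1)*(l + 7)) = l + 1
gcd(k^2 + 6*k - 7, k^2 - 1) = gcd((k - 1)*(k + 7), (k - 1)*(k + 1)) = k - 1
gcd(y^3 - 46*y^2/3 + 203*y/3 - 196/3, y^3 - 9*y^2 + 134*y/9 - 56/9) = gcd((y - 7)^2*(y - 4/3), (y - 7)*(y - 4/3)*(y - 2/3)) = y^2 - 25*y/3 + 28/3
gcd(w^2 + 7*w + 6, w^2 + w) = w + 1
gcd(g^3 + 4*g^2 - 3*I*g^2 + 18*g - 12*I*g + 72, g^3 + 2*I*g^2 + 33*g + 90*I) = g^2 - 3*I*g + 18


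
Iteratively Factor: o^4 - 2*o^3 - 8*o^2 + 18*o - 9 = (o + 3)*(o^3 - 5*o^2 + 7*o - 3) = (o - 3)*(o + 3)*(o^2 - 2*o + 1) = (o - 3)*(o - 1)*(o + 3)*(o - 1)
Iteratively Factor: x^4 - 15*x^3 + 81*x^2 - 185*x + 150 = (x - 2)*(x^3 - 13*x^2 + 55*x - 75) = (x - 5)*(x - 2)*(x^2 - 8*x + 15) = (x - 5)^2*(x - 2)*(x - 3)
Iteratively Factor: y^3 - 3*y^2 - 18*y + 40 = (y - 5)*(y^2 + 2*y - 8) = (y - 5)*(y + 4)*(y - 2)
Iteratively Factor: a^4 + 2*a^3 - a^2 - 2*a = (a - 1)*(a^3 + 3*a^2 + 2*a) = (a - 1)*(a + 1)*(a^2 + 2*a) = (a - 1)*(a + 1)*(a + 2)*(a)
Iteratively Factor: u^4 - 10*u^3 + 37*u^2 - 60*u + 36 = (u - 2)*(u^3 - 8*u^2 + 21*u - 18) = (u - 3)*(u - 2)*(u^2 - 5*u + 6) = (u - 3)^2*(u - 2)*(u - 2)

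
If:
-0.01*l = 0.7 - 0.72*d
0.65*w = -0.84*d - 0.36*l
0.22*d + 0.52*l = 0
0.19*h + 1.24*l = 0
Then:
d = 0.97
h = 2.67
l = -0.41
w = -1.02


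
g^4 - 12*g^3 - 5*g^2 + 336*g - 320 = (g - 8)^2*(g - 1)*(g + 5)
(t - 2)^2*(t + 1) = t^3 - 3*t^2 + 4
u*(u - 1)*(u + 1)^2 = u^4 + u^3 - u^2 - u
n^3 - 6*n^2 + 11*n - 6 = (n - 3)*(n - 2)*(n - 1)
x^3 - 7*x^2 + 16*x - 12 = (x - 3)*(x - 2)^2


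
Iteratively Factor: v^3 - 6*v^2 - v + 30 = (v - 5)*(v^2 - v - 6) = (v - 5)*(v - 3)*(v + 2)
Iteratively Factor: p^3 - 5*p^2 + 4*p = (p)*(p^2 - 5*p + 4) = p*(p - 1)*(p - 4)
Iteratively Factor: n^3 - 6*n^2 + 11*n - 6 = (n - 1)*(n^2 - 5*n + 6) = (n - 3)*(n - 1)*(n - 2)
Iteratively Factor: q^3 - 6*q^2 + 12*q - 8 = (q - 2)*(q^2 - 4*q + 4) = (q - 2)^2*(q - 2)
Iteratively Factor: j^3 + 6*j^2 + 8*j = (j + 4)*(j^2 + 2*j) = (j + 2)*(j + 4)*(j)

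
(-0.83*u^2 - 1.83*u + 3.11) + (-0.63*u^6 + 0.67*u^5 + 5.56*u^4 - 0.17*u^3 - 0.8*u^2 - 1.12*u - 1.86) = -0.63*u^6 + 0.67*u^5 + 5.56*u^4 - 0.17*u^3 - 1.63*u^2 - 2.95*u + 1.25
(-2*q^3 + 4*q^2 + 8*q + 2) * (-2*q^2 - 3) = 4*q^5 - 8*q^4 - 10*q^3 - 16*q^2 - 24*q - 6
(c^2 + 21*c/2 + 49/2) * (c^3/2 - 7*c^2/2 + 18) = c^5/2 + 7*c^4/4 - 49*c^3/2 - 271*c^2/4 + 189*c + 441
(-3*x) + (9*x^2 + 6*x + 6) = 9*x^2 + 3*x + 6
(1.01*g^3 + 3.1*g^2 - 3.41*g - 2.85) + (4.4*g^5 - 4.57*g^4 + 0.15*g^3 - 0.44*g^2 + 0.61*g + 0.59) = 4.4*g^5 - 4.57*g^4 + 1.16*g^3 + 2.66*g^2 - 2.8*g - 2.26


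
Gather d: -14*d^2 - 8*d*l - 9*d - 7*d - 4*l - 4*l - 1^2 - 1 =-14*d^2 + d*(-8*l - 16) - 8*l - 2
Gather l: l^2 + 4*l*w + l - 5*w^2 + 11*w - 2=l^2 + l*(4*w + 1) - 5*w^2 + 11*w - 2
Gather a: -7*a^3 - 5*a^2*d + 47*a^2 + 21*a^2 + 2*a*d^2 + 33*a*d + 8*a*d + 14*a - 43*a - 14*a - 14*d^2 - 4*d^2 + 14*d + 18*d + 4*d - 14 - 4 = -7*a^3 + a^2*(68 - 5*d) + a*(2*d^2 + 41*d - 43) - 18*d^2 + 36*d - 18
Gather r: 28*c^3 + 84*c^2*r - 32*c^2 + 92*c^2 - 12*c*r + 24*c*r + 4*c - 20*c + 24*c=28*c^3 + 60*c^2 + 8*c + r*(84*c^2 + 12*c)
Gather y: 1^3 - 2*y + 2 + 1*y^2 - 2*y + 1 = y^2 - 4*y + 4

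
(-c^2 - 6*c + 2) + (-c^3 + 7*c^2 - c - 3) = -c^3 + 6*c^2 - 7*c - 1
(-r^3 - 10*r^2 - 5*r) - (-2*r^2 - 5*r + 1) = -r^3 - 8*r^2 - 1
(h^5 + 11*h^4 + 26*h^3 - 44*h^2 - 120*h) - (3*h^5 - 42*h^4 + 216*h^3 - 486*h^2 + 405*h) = -2*h^5 + 53*h^4 - 190*h^3 + 442*h^2 - 525*h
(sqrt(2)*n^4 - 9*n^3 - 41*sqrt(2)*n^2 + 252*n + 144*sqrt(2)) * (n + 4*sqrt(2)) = sqrt(2)*n^5 - n^4 - 77*sqrt(2)*n^3 - 76*n^2 + 1152*sqrt(2)*n + 1152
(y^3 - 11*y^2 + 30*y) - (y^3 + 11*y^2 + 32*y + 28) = -22*y^2 - 2*y - 28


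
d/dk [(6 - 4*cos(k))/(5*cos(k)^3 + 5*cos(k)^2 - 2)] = 2*(15*cos(k) + 35*cos(2*k)/2 - 5*cos(3*k) + 27/2)*sin(k)/(5*cos(k)^3 + 5*cos(k)^2 - 2)^2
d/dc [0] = 0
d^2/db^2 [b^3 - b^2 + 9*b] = 6*b - 2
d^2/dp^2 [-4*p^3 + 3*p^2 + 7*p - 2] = 6 - 24*p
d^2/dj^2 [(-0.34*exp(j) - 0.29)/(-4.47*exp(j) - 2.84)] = (1.478229*exp(j) - 0.939187999999999)*exp(j)/(89.314623*exp(3*j) + 170.237268*exp(2*j) + 108.159696*exp(j) + 22.906304)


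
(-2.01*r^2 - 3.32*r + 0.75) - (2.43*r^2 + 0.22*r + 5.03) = -4.44*r^2 - 3.54*r - 4.28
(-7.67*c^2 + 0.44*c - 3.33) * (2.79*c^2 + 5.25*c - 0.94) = -21.3993*c^4 - 39.0399*c^3 + 0.229099999999999*c^2 - 17.8961*c + 3.1302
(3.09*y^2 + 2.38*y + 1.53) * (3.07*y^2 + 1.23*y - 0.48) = 9.4863*y^4 + 11.1073*y^3 + 6.1413*y^2 + 0.7395*y - 0.7344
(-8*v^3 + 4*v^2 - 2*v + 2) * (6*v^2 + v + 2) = -48*v^5 + 16*v^4 - 24*v^3 + 18*v^2 - 2*v + 4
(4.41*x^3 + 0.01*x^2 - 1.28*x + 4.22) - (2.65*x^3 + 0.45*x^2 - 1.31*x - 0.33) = 1.76*x^3 - 0.44*x^2 + 0.03*x + 4.55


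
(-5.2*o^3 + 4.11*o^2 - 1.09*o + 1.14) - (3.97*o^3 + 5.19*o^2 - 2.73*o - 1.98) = -9.17*o^3 - 1.08*o^2 + 1.64*o + 3.12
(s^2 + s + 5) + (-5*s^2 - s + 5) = 10 - 4*s^2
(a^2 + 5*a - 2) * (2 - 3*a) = -3*a^3 - 13*a^2 + 16*a - 4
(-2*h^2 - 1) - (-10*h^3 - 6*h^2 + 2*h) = 10*h^3 + 4*h^2 - 2*h - 1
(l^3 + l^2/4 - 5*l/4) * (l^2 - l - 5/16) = l^5 - 3*l^4/4 - 29*l^3/16 + 75*l^2/64 + 25*l/64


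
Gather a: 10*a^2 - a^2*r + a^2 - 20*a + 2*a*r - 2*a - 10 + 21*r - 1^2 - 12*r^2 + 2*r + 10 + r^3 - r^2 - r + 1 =a^2*(11 - r) + a*(2*r - 22) + r^3 - 13*r^2 + 22*r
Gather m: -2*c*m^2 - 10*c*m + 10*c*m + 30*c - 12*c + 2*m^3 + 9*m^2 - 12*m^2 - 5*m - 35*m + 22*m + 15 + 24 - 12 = 18*c + 2*m^3 + m^2*(-2*c - 3) - 18*m + 27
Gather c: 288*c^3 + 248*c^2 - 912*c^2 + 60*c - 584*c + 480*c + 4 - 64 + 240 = 288*c^3 - 664*c^2 - 44*c + 180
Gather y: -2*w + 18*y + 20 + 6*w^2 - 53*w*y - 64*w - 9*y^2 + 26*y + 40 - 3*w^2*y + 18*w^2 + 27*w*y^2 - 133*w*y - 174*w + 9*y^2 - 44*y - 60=24*w^2 + 27*w*y^2 - 240*w + y*(-3*w^2 - 186*w)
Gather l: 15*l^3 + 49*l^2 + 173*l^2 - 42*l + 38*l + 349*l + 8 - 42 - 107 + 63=15*l^3 + 222*l^2 + 345*l - 78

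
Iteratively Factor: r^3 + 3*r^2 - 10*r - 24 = (r + 4)*(r^2 - r - 6) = (r - 3)*(r + 4)*(r + 2)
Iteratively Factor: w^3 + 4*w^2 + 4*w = (w)*(w^2 + 4*w + 4) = w*(w + 2)*(w + 2)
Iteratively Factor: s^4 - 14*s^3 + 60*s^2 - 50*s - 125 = (s - 5)*(s^3 - 9*s^2 + 15*s + 25) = (s - 5)^2*(s^2 - 4*s - 5) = (s - 5)^3*(s + 1)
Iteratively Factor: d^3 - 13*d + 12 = (d - 1)*(d^2 + d - 12) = (d - 1)*(d + 4)*(d - 3)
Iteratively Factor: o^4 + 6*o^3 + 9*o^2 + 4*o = (o)*(o^3 + 6*o^2 + 9*o + 4) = o*(o + 4)*(o^2 + 2*o + 1) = o*(o + 1)*(o + 4)*(o + 1)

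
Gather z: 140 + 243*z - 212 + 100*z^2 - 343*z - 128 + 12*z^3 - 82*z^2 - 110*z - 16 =12*z^3 + 18*z^2 - 210*z - 216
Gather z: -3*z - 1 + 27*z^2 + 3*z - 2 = 27*z^2 - 3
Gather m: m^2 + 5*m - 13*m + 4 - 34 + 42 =m^2 - 8*m + 12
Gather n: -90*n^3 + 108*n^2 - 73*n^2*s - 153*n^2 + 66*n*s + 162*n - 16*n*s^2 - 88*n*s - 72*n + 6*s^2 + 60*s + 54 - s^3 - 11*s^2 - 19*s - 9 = -90*n^3 + n^2*(-73*s - 45) + n*(-16*s^2 - 22*s + 90) - s^3 - 5*s^2 + 41*s + 45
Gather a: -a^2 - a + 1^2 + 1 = -a^2 - a + 2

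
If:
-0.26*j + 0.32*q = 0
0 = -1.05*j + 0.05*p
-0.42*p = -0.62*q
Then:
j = 0.00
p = 0.00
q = 0.00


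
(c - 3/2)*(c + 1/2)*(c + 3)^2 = c^4 + 5*c^3 + 9*c^2/4 - 27*c/2 - 27/4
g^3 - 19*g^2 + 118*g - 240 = (g - 8)*(g - 6)*(g - 5)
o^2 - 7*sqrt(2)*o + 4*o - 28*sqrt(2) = (o + 4)*(o - 7*sqrt(2))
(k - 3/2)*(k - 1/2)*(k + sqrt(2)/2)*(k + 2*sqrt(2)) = k^4 - 2*k^3 + 5*sqrt(2)*k^3/2 - 5*sqrt(2)*k^2 + 11*k^2/4 - 4*k + 15*sqrt(2)*k/8 + 3/2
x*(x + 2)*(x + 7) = x^3 + 9*x^2 + 14*x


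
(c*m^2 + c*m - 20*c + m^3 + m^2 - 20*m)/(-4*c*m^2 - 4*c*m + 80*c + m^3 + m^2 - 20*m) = (-c - m)/(4*c - m)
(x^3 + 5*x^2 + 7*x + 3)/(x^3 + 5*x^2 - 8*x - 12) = (x^2 + 4*x + 3)/(x^2 + 4*x - 12)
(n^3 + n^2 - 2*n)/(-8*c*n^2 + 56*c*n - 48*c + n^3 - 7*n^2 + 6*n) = n*(-n - 2)/(8*c*n - 48*c - n^2 + 6*n)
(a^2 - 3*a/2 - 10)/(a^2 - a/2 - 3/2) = (-2*a^2 + 3*a + 20)/(-2*a^2 + a + 3)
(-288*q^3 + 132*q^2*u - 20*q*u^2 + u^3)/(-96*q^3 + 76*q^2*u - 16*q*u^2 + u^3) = (6*q - u)/(2*q - u)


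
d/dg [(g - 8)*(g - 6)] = 2*g - 14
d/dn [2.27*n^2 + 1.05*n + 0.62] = 4.54*n + 1.05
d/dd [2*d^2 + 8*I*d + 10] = 4*d + 8*I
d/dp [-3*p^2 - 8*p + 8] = -6*p - 8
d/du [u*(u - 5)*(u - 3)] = 3*u^2 - 16*u + 15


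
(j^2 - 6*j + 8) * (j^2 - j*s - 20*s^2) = j^4 - j^3*s - 6*j^3 - 20*j^2*s^2 + 6*j^2*s + 8*j^2 + 120*j*s^2 - 8*j*s - 160*s^2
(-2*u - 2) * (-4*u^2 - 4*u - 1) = 8*u^3 + 16*u^2 + 10*u + 2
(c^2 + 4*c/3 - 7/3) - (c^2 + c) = c/3 - 7/3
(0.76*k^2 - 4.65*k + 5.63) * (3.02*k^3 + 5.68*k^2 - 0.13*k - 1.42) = 2.2952*k^5 - 9.7262*k^4 - 9.5082*k^3 + 31.5037*k^2 + 5.8711*k - 7.9946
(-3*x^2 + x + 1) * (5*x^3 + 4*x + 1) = -15*x^5 + 5*x^4 - 7*x^3 + x^2 + 5*x + 1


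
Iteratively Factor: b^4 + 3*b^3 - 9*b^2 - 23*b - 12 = (b + 4)*(b^3 - b^2 - 5*b - 3) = (b + 1)*(b + 4)*(b^2 - 2*b - 3) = (b + 1)^2*(b + 4)*(b - 3)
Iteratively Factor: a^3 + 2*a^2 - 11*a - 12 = (a + 1)*(a^2 + a - 12) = (a + 1)*(a + 4)*(a - 3)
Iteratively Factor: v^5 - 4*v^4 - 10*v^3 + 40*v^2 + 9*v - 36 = (v + 1)*(v^4 - 5*v^3 - 5*v^2 + 45*v - 36) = (v - 4)*(v + 1)*(v^3 - v^2 - 9*v + 9) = (v - 4)*(v - 3)*(v + 1)*(v^2 + 2*v - 3) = (v - 4)*(v - 3)*(v + 1)*(v + 3)*(v - 1)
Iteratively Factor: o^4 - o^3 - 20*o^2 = (o + 4)*(o^3 - 5*o^2) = (o - 5)*(o + 4)*(o^2) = o*(o - 5)*(o + 4)*(o)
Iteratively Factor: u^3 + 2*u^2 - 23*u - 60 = (u + 4)*(u^2 - 2*u - 15) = (u + 3)*(u + 4)*(u - 5)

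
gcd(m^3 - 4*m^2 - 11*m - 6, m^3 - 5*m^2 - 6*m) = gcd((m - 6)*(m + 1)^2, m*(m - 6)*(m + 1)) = m^2 - 5*m - 6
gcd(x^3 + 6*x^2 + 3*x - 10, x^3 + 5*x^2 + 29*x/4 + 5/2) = x + 2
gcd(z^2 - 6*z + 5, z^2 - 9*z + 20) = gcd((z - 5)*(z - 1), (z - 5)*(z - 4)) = z - 5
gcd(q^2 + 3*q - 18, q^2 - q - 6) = q - 3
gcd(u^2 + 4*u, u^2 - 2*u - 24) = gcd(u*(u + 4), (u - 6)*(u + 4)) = u + 4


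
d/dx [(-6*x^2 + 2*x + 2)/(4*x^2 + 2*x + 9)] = 2*(-10*x^2 - 62*x + 7)/(16*x^4 + 16*x^3 + 76*x^2 + 36*x + 81)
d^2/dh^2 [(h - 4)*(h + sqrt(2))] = 2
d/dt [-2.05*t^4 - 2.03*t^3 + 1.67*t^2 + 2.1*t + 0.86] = -8.2*t^3 - 6.09*t^2 + 3.34*t + 2.1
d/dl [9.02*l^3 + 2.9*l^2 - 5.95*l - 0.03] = 27.06*l^2 + 5.8*l - 5.95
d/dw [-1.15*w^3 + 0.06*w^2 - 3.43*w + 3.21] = -3.45*w^2 + 0.12*w - 3.43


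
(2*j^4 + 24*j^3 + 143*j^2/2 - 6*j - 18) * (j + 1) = 2*j^5 + 26*j^4 + 191*j^3/2 + 131*j^2/2 - 24*j - 18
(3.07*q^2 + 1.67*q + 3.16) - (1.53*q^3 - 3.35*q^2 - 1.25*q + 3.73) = -1.53*q^3 + 6.42*q^2 + 2.92*q - 0.57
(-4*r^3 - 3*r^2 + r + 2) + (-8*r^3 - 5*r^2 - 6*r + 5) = -12*r^3 - 8*r^2 - 5*r + 7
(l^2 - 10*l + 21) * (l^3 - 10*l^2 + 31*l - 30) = l^5 - 20*l^4 + 152*l^3 - 550*l^2 + 951*l - 630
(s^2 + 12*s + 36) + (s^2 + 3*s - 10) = 2*s^2 + 15*s + 26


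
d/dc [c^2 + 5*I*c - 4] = 2*c + 5*I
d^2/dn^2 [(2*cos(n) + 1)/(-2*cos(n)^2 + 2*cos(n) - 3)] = (-16*(1 - cos(n)^2)^2*cos(n) - 24*(1 - cos(n)^2)^2 + 8*cos(n)^5 + 68*cos(n)^3 - 16*cos(n)^2 - 104*cos(n) + 44)/(2*cos(n) - cos(2*n) - 4)^3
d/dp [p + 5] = 1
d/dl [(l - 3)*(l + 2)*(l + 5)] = 3*l^2 + 8*l - 11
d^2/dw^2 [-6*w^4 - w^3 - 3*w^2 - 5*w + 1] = -72*w^2 - 6*w - 6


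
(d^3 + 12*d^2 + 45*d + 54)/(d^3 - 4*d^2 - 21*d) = (d^2 + 9*d + 18)/(d*(d - 7))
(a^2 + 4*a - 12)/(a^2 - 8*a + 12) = (a + 6)/(a - 6)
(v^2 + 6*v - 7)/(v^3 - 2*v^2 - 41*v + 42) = (v + 7)/(v^2 - v - 42)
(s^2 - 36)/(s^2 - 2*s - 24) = (s + 6)/(s + 4)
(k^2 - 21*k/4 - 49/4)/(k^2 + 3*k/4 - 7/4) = (k - 7)/(k - 1)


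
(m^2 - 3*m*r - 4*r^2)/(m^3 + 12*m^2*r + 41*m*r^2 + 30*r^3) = (m - 4*r)/(m^2 + 11*m*r + 30*r^2)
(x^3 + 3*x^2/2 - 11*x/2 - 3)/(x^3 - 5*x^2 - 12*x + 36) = (x + 1/2)/(x - 6)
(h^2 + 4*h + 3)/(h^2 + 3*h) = (h + 1)/h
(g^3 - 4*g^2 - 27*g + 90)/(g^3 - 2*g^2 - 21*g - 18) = (g^2 + 2*g - 15)/(g^2 + 4*g + 3)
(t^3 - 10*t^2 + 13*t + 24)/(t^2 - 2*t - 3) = t - 8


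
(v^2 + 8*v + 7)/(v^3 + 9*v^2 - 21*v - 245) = (v + 1)/(v^2 + 2*v - 35)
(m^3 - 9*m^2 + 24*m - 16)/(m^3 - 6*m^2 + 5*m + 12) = (m^2 - 5*m + 4)/(m^2 - 2*m - 3)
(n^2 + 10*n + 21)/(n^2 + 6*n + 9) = (n + 7)/(n + 3)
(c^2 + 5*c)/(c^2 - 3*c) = (c + 5)/(c - 3)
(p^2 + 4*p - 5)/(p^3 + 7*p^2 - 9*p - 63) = (p^2 + 4*p - 5)/(p^3 + 7*p^2 - 9*p - 63)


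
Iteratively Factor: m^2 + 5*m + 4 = (m + 1)*(m + 4)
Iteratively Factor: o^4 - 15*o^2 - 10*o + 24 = (o + 2)*(o^3 - 2*o^2 - 11*o + 12) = (o - 1)*(o + 2)*(o^2 - o - 12) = (o - 1)*(o + 2)*(o + 3)*(o - 4)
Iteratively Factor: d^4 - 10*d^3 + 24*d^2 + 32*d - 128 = (d - 4)*(d^3 - 6*d^2 + 32) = (d - 4)^2*(d^2 - 2*d - 8) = (d - 4)^2*(d + 2)*(d - 4)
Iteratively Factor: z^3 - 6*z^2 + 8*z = (z - 2)*(z^2 - 4*z) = z*(z - 2)*(z - 4)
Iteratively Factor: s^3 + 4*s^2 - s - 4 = (s + 4)*(s^2 - 1) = (s + 1)*(s + 4)*(s - 1)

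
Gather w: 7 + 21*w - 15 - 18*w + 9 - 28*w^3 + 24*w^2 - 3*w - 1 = -28*w^3 + 24*w^2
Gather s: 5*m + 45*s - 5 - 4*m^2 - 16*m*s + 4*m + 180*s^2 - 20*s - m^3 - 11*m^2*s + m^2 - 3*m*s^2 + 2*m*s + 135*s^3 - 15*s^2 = -m^3 - 3*m^2 + 9*m + 135*s^3 + s^2*(165 - 3*m) + s*(-11*m^2 - 14*m + 25) - 5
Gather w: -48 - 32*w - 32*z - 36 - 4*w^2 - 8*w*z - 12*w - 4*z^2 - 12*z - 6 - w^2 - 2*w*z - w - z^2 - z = -5*w^2 + w*(-10*z - 45) - 5*z^2 - 45*z - 90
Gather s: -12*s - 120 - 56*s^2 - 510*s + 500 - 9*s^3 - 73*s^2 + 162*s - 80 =-9*s^3 - 129*s^2 - 360*s + 300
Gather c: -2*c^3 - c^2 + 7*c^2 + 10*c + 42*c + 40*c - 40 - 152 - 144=-2*c^3 + 6*c^2 + 92*c - 336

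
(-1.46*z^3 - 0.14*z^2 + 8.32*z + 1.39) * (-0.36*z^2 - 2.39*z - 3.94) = 0.5256*z^5 + 3.5398*z^4 + 3.0918*z^3 - 19.8336*z^2 - 36.1029*z - 5.4766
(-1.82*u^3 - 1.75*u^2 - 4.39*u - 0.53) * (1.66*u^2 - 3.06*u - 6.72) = -3.0212*u^5 + 2.6642*u^4 + 10.298*u^3 + 24.3136*u^2 + 31.1226*u + 3.5616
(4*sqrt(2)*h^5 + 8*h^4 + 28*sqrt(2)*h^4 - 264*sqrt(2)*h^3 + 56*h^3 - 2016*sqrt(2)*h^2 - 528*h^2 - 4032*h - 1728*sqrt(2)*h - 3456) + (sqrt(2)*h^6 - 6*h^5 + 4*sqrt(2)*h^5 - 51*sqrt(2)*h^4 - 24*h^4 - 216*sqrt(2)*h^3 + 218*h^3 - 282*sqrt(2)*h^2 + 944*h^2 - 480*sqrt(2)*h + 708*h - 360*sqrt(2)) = sqrt(2)*h^6 - 6*h^5 + 8*sqrt(2)*h^5 - 23*sqrt(2)*h^4 - 16*h^4 - 480*sqrt(2)*h^3 + 274*h^3 - 2298*sqrt(2)*h^2 + 416*h^2 - 3324*h - 2208*sqrt(2)*h - 3456 - 360*sqrt(2)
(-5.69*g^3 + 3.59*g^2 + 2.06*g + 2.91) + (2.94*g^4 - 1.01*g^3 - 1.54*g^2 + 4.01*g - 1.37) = 2.94*g^4 - 6.7*g^3 + 2.05*g^2 + 6.07*g + 1.54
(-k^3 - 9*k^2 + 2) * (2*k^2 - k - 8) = -2*k^5 - 17*k^4 + 17*k^3 + 76*k^2 - 2*k - 16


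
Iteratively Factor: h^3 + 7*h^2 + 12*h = (h + 3)*(h^2 + 4*h) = (h + 3)*(h + 4)*(h)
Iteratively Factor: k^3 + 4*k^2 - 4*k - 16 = (k + 2)*(k^2 + 2*k - 8) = (k + 2)*(k + 4)*(k - 2)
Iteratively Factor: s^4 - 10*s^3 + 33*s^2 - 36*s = (s - 3)*(s^3 - 7*s^2 + 12*s) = (s - 4)*(s - 3)*(s^2 - 3*s) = (s - 4)*(s - 3)^2*(s)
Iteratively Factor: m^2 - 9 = (m - 3)*(m + 3)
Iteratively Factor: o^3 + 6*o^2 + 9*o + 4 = (o + 4)*(o^2 + 2*o + 1) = (o + 1)*(o + 4)*(o + 1)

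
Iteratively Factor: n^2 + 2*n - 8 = (n + 4)*(n - 2)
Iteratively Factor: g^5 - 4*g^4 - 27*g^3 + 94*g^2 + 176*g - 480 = (g - 4)*(g^4 - 27*g^2 - 14*g + 120) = (g - 4)*(g + 4)*(g^3 - 4*g^2 - 11*g + 30) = (g - 5)*(g - 4)*(g + 4)*(g^2 + g - 6) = (g - 5)*(g - 4)*(g - 2)*(g + 4)*(g + 3)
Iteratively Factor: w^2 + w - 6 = (w - 2)*(w + 3)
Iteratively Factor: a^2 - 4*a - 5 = (a + 1)*(a - 5)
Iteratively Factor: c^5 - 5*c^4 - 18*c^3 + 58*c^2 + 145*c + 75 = (c + 1)*(c^4 - 6*c^3 - 12*c^2 + 70*c + 75) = (c + 1)^2*(c^3 - 7*c^2 - 5*c + 75) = (c - 5)*(c + 1)^2*(c^2 - 2*c - 15) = (c - 5)*(c + 1)^2*(c + 3)*(c - 5)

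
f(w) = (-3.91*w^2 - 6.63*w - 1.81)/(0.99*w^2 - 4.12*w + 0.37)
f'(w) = (4.12 - 1.98*w)*(-3.91*w^2 - 6.63*w - 1.81)/(0.99*w^2 - 4.12*w + 0.37)^2 + (-7.82*w - 6.63)/(0.99*w^2 - 4.12*w + 0.37)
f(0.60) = 4.12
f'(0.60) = -0.44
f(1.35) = 5.28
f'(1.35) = 2.82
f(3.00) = 18.47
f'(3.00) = 20.68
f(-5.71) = -1.63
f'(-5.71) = 0.23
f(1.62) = 6.16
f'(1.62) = 3.69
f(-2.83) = -0.72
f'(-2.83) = 0.43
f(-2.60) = -0.62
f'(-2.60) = 0.45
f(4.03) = 593.33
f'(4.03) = 15009.07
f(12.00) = -6.89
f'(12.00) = 0.37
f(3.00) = 18.47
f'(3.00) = 20.68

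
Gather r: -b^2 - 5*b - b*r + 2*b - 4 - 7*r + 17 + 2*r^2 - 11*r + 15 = -b^2 - 3*b + 2*r^2 + r*(-b - 18) + 28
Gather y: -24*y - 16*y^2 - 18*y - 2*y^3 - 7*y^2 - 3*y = -2*y^3 - 23*y^2 - 45*y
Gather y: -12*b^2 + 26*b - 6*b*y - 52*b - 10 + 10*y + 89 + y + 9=-12*b^2 - 26*b + y*(11 - 6*b) + 88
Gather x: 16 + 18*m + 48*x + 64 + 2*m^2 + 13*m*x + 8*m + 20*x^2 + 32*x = 2*m^2 + 26*m + 20*x^2 + x*(13*m + 80) + 80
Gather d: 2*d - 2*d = 0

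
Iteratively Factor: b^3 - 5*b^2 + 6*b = (b - 2)*(b^2 - 3*b) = b*(b - 2)*(b - 3)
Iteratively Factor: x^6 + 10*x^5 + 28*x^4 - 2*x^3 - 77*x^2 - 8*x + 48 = (x - 1)*(x^5 + 11*x^4 + 39*x^3 + 37*x^2 - 40*x - 48) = (x - 1)*(x + 1)*(x^4 + 10*x^3 + 29*x^2 + 8*x - 48) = (x - 1)*(x + 1)*(x + 4)*(x^3 + 6*x^2 + 5*x - 12) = (x - 1)*(x + 1)*(x + 4)^2*(x^2 + 2*x - 3) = (x - 1)*(x + 1)*(x + 3)*(x + 4)^2*(x - 1)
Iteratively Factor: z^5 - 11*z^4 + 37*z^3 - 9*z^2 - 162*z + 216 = (z + 2)*(z^4 - 13*z^3 + 63*z^2 - 135*z + 108) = (z - 3)*(z + 2)*(z^3 - 10*z^2 + 33*z - 36) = (z - 4)*(z - 3)*(z + 2)*(z^2 - 6*z + 9) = (z - 4)*(z - 3)^2*(z + 2)*(z - 3)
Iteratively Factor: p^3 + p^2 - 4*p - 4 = (p - 2)*(p^2 + 3*p + 2) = (p - 2)*(p + 1)*(p + 2)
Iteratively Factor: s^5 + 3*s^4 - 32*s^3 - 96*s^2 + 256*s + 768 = (s + 4)*(s^4 - s^3 - 28*s^2 + 16*s + 192) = (s - 4)*(s + 4)*(s^3 + 3*s^2 - 16*s - 48) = (s - 4)^2*(s + 4)*(s^2 + 7*s + 12) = (s - 4)^2*(s + 3)*(s + 4)*(s + 4)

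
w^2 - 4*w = w*(w - 4)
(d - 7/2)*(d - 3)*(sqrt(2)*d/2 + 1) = sqrt(2)*d^3/2 - 13*sqrt(2)*d^2/4 + d^2 - 13*d/2 + 21*sqrt(2)*d/4 + 21/2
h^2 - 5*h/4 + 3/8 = (h - 3/4)*(h - 1/2)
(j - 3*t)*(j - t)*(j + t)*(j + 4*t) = j^4 + j^3*t - 13*j^2*t^2 - j*t^3 + 12*t^4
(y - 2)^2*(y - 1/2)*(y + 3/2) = y^4 - 3*y^3 - 3*y^2/4 + 7*y - 3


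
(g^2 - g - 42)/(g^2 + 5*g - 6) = (g - 7)/(g - 1)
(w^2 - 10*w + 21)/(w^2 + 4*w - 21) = (w - 7)/(w + 7)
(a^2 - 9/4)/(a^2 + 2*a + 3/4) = (2*a - 3)/(2*a + 1)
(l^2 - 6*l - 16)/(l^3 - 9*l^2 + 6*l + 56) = (l - 8)/(l^2 - 11*l + 28)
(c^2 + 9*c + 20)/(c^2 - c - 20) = (c + 5)/(c - 5)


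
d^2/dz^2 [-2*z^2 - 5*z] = -4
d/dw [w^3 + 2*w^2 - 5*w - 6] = 3*w^2 + 4*w - 5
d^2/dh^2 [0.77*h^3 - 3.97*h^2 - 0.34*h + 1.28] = 4.62*h - 7.94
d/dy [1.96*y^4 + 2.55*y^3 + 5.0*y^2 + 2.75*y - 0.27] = 7.84*y^3 + 7.65*y^2 + 10.0*y + 2.75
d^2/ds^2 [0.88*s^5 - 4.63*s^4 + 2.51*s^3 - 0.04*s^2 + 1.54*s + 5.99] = 17.6*s^3 - 55.56*s^2 + 15.06*s - 0.08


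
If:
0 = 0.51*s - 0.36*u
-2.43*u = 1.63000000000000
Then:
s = -0.47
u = -0.67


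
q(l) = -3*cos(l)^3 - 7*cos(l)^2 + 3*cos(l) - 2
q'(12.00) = -8.17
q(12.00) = -6.26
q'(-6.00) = 5.24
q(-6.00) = -8.23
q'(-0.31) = -5.64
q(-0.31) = -8.08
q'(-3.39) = -1.99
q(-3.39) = -8.75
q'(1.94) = -6.42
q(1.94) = -3.85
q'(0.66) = 8.39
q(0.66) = -5.48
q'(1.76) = -5.22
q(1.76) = -2.79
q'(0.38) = 6.59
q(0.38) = -7.65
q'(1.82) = -5.72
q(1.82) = -3.12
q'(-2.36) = 5.92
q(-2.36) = -6.58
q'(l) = 9*sin(l)*cos(l)^2 + 14*sin(l)*cos(l) - 3*sin(l)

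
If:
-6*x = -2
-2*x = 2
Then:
No Solution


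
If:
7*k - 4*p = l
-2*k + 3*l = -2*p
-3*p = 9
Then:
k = -30/19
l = 18/19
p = -3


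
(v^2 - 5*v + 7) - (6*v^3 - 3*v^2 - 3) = -6*v^3 + 4*v^2 - 5*v + 10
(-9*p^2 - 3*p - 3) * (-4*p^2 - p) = 36*p^4 + 21*p^3 + 15*p^2 + 3*p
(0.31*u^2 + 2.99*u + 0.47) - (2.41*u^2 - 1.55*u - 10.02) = -2.1*u^2 + 4.54*u + 10.49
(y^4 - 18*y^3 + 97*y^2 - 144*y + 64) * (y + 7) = y^5 - 11*y^4 - 29*y^3 + 535*y^2 - 944*y + 448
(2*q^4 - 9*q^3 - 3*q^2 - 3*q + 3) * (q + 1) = 2*q^5 - 7*q^4 - 12*q^3 - 6*q^2 + 3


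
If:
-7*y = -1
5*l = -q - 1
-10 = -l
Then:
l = 10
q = -51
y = 1/7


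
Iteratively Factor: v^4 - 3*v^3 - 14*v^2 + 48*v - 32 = (v - 1)*(v^3 - 2*v^2 - 16*v + 32) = (v - 2)*(v - 1)*(v^2 - 16) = (v - 2)*(v - 1)*(v + 4)*(v - 4)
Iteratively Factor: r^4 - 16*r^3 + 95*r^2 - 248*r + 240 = (r - 3)*(r^3 - 13*r^2 + 56*r - 80) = (r - 4)*(r - 3)*(r^2 - 9*r + 20) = (r - 5)*(r - 4)*(r - 3)*(r - 4)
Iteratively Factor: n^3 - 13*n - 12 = (n + 3)*(n^2 - 3*n - 4) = (n - 4)*(n + 3)*(n + 1)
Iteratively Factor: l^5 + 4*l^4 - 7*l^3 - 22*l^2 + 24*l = (l - 1)*(l^4 + 5*l^3 - 2*l^2 - 24*l) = l*(l - 1)*(l^3 + 5*l^2 - 2*l - 24) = l*(l - 1)*(l + 4)*(l^2 + l - 6) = l*(l - 1)*(l + 3)*(l + 4)*(l - 2)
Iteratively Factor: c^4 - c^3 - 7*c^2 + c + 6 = (c + 1)*(c^3 - 2*c^2 - 5*c + 6) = (c + 1)*(c + 2)*(c^2 - 4*c + 3) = (c - 3)*(c + 1)*(c + 2)*(c - 1)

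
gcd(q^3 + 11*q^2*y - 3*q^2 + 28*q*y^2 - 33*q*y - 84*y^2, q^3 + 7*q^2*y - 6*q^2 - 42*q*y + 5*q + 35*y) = q + 7*y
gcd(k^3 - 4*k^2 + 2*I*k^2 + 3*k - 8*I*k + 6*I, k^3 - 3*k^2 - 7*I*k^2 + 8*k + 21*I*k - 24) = k - 3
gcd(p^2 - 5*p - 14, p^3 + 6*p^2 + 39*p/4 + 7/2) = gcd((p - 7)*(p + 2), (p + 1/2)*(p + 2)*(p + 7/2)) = p + 2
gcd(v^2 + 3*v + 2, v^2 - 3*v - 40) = 1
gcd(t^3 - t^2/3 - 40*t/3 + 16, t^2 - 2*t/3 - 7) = t - 3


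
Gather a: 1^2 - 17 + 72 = 56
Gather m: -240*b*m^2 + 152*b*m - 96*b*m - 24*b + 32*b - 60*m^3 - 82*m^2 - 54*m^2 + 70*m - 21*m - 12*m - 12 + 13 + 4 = 8*b - 60*m^3 + m^2*(-240*b - 136) + m*(56*b + 37) + 5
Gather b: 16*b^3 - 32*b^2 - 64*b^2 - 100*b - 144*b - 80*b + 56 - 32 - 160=16*b^3 - 96*b^2 - 324*b - 136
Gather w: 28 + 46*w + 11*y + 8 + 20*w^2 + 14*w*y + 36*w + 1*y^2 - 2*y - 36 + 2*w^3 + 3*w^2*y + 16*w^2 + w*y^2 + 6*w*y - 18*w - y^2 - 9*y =2*w^3 + w^2*(3*y + 36) + w*(y^2 + 20*y + 64)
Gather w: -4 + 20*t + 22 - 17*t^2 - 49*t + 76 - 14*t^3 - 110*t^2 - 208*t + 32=-14*t^3 - 127*t^2 - 237*t + 126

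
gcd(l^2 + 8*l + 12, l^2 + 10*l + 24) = l + 6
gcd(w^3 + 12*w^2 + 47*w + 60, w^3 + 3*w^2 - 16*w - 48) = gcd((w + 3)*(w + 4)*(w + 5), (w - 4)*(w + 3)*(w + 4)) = w^2 + 7*w + 12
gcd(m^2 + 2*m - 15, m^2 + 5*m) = m + 5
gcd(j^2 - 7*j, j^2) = j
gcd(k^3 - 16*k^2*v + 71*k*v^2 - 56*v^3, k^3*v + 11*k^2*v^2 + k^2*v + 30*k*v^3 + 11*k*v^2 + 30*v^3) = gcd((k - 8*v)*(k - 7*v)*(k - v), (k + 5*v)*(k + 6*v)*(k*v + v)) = 1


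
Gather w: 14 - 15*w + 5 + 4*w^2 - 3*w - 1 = 4*w^2 - 18*w + 18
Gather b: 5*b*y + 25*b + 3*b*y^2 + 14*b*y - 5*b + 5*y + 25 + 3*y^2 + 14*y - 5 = b*(3*y^2 + 19*y + 20) + 3*y^2 + 19*y + 20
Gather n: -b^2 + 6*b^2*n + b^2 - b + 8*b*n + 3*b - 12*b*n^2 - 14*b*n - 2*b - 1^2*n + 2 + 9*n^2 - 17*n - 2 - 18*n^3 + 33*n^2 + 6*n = -18*n^3 + n^2*(42 - 12*b) + n*(6*b^2 - 6*b - 12)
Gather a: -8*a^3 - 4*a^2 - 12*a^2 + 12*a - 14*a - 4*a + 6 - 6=-8*a^3 - 16*a^2 - 6*a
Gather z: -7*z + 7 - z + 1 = 8 - 8*z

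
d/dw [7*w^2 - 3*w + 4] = 14*w - 3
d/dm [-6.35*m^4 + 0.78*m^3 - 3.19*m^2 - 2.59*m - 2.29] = -25.4*m^3 + 2.34*m^2 - 6.38*m - 2.59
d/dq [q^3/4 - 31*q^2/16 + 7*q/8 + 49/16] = 3*q^2/4 - 31*q/8 + 7/8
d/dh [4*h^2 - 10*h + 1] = 8*h - 10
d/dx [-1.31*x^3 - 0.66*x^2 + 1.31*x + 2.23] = -3.93*x^2 - 1.32*x + 1.31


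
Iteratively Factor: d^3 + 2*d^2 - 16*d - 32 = (d - 4)*(d^2 + 6*d + 8) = (d - 4)*(d + 2)*(d + 4)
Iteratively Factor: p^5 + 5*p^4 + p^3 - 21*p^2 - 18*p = (p)*(p^4 + 5*p^3 + p^2 - 21*p - 18) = p*(p - 2)*(p^3 + 7*p^2 + 15*p + 9) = p*(p - 2)*(p + 3)*(p^2 + 4*p + 3) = p*(p - 2)*(p + 3)^2*(p + 1)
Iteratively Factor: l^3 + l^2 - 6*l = (l - 2)*(l^2 + 3*l) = (l - 2)*(l + 3)*(l)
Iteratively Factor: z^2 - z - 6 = (z - 3)*(z + 2)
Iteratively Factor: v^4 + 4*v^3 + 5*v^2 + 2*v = (v + 2)*(v^3 + 2*v^2 + v) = (v + 1)*(v + 2)*(v^2 + v) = (v + 1)^2*(v + 2)*(v)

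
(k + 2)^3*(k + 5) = k^4 + 11*k^3 + 42*k^2 + 68*k + 40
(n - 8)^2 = n^2 - 16*n + 64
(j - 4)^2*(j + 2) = j^3 - 6*j^2 + 32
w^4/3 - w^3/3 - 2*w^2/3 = w^2*(w/3 + 1/3)*(w - 2)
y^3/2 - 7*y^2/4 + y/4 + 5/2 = (y/2 + 1/2)*(y - 5/2)*(y - 2)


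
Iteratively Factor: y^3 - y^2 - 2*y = (y + 1)*(y^2 - 2*y) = (y - 2)*(y + 1)*(y)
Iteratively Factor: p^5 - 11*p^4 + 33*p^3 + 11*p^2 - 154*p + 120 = (p - 1)*(p^4 - 10*p^3 + 23*p^2 + 34*p - 120) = (p - 1)*(p + 2)*(p^3 - 12*p^2 + 47*p - 60) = (p - 5)*(p - 1)*(p + 2)*(p^2 - 7*p + 12) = (p - 5)*(p - 4)*(p - 1)*(p + 2)*(p - 3)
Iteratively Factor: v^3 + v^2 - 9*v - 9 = (v + 3)*(v^2 - 2*v - 3) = (v + 1)*(v + 3)*(v - 3)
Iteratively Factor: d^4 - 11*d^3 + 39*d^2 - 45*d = (d - 3)*(d^3 - 8*d^2 + 15*d) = (d - 3)^2*(d^2 - 5*d) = (d - 5)*(d - 3)^2*(d)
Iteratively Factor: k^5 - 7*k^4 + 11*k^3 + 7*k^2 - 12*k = (k)*(k^4 - 7*k^3 + 11*k^2 + 7*k - 12) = k*(k + 1)*(k^3 - 8*k^2 + 19*k - 12) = k*(k - 1)*(k + 1)*(k^2 - 7*k + 12) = k*(k - 4)*(k - 1)*(k + 1)*(k - 3)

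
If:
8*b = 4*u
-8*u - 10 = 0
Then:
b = -5/8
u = -5/4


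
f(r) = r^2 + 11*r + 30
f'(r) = 2*r + 11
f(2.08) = 57.21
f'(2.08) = 15.16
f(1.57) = 49.73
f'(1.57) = 14.14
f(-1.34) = 17.06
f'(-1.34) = 8.32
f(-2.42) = 9.24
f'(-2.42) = 6.16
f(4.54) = 100.55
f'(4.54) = 20.08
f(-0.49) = 24.85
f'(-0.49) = 10.02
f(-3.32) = 4.50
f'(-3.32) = 4.36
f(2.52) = 64.07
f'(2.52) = 16.04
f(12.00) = 306.00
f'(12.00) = 35.00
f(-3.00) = 6.00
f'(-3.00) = 5.00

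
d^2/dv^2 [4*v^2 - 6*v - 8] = 8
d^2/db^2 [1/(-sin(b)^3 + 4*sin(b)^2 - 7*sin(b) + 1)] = (9*sin(b)^6 - 44*sin(b)^5 + 66*sin(b)^4 - 11*sin(b)^3 - 105*sin(b)^2 + 169*sin(b) - 90)/(sin(b)^3 - 4*sin(b)^2 + 7*sin(b) - 1)^3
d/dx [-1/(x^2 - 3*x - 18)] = (2*x - 3)/(-x^2 + 3*x + 18)^2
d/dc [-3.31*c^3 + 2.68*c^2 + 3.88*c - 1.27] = -9.93*c^2 + 5.36*c + 3.88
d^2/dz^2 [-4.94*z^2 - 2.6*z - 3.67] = -9.88000000000000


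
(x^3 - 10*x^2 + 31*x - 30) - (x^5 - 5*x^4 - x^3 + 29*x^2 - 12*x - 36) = -x^5 + 5*x^4 + 2*x^3 - 39*x^2 + 43*x + 6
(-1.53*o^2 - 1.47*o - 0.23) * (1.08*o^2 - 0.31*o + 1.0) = -1.6524*o^4 - 1.1133*o^3 - 1.3227*o^2 - 1.3987*o - 0.23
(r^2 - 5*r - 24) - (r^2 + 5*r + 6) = -10*r - 30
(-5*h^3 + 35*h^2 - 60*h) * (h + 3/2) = -5*h^4 + 55*h^3/2 - 15*h^2/2 - 90*h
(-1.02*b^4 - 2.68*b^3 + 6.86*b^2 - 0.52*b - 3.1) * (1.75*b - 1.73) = -1.785*b^5 - 2.9254*b^4 + 16.6414*b^3 - 12.7778*b^2 - 4.5254*b + 5.363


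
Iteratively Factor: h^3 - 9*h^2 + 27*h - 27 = (h - 3)*(h^2 - 6*h + 9) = (h - 3)^2*(h - 3)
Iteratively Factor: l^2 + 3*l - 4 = (l - 1)*(l + 4)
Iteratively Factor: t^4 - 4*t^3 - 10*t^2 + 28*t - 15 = (t - 5)*(t^3 + t^2 - 5*t + 3) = (t - 5)*(t - 1)*(t^2 + 2*t - 3) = (t - 5)*(t - 1)*(t + 3)*(t - 1)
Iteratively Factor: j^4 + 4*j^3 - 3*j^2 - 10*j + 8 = (j + 2)*(j^3 + 2*j^2 - 7*j + 4) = (j - 1)*(j + 2)*(j^2 + 3*j - 4) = (j - 1)*(j + 2)*(j + 4)*(j - 1)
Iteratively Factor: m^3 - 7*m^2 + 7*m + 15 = (m - 5)*(m^2 - 2*m - 3) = (m - 5)*(m - 3)*(m + 1)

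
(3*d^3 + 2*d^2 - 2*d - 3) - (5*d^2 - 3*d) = 3*d^3 - 3*d^2 + d - 3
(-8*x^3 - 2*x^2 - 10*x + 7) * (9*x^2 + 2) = -72*x^5 - 18*x^4 - 106*x^3 + 59*x^2 - 20*x + 14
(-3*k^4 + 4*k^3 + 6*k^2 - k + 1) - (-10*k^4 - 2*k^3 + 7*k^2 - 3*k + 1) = 7*k^4 + 6*k^3 - k^2 + 2*k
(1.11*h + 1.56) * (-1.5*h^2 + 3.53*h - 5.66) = -1.665*h^3 + 1.5783*h^2 - 0.7758*h - 8.8296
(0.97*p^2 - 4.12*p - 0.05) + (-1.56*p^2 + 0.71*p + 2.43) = -0.59*p^2 - 3.41*p + 2.38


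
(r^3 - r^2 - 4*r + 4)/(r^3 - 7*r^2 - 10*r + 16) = (r - 2)/(r - 8)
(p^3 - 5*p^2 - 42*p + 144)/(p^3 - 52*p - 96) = (p - 3)/(p + 2)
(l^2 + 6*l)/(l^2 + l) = (l + 6)/(l + 1)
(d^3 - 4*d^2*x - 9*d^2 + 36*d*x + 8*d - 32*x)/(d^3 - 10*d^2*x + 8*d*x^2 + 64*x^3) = (-d^2 + 9*d - 8)/(-d^2 + 6*d*x + 16*x^2)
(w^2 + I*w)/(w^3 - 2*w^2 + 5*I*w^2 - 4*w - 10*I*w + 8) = w/(w^2 + w*(-2 + 4*I) - 8*I)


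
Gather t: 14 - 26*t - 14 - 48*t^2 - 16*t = -48*t^2 - 42*t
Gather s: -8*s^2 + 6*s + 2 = -8*s^2 + 6*s + 2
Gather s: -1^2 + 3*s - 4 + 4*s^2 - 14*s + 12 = 4*s^2 - 11*s + 7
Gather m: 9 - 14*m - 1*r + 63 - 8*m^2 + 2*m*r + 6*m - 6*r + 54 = -8*m^2 + m*(2*r - 8) - 7*r + 126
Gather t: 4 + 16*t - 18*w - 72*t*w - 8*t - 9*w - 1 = t*(8 - 72*w) - 27*w + 3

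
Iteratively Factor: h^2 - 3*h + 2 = (h - 2)*(h - 1)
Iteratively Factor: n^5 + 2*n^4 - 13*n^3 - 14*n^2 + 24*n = (n - 3)*(n^4 + 5*n^3 + 2*n^2 - 8*n) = n*(n - 3)*(n^3 + 5*n^2 + 2*n - 8) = n*(n - 3)*(n + 2)*(n^2 + 3*n - 4) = n*(n - 3)*(n - 1)*(n + 2)*(n + 4)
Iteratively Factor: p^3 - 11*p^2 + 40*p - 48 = (p - 3)*(p^2 - 8*p + 16) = (p - 4)*(p - 3)*(p - 4)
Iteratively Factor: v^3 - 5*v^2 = (v)*(v^2 - 5*v) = v^2*(v - 5)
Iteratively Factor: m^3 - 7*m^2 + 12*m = (m - 4)*(m^2 - 3*m) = m*(m - 4)*(m - 3)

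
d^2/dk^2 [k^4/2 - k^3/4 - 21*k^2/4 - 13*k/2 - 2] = 6*k^2 - 3*k/2 - 21/2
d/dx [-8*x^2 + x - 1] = 1 - 16*x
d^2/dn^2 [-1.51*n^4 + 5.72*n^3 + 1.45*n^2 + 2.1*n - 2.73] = -18.12*n^2 + 34.32*n + 2.9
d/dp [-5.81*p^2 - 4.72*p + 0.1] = -11.62*p - 4.72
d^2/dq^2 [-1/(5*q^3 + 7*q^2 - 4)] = 2*(-q^2*(15*q + 14)^2 + (15*q + 7)*(5*q^3 + 7*q^2 - 4))/(5*q^3 + 7*q^2 - 4)^3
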